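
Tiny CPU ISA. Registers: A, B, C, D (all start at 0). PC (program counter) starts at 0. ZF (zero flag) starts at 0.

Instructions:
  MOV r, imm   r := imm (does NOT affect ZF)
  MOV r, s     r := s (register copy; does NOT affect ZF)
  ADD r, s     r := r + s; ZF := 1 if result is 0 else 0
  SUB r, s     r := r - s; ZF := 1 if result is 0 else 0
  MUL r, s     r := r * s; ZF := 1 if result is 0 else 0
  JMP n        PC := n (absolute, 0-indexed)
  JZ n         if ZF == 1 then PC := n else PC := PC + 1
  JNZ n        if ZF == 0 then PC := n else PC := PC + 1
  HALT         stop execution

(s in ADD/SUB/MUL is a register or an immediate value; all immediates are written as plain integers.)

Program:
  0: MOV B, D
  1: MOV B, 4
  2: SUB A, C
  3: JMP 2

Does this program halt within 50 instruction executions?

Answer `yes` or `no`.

Step 1: PC=0 exec 'MOV B, D'. After: A=0 B=0 C=0 D=0 ZF=0 PC=1
Step 2: PC=1 exec 'MOV B, 4'. After: A=0 B=4 C=0 D=0 ZF=0 PC=2
Step 3: PC=2 exec 'SUB A, C'. After: A=0 B=4 C=0 D=0 ZF=1 PC=3
Step 4: PC=3 exec 'JMP 2'. After: A=0 B=4 C=0 D=0 ZF=1 PC=2
Step 5: PC=2 exec 'SUB A, C'. After: A=0 B=4 C=0 D=0 ZF=1 PC=3
State after step 5 equals state after step 3: the program is in a cycle of length 2 and will never halt.

Answer: no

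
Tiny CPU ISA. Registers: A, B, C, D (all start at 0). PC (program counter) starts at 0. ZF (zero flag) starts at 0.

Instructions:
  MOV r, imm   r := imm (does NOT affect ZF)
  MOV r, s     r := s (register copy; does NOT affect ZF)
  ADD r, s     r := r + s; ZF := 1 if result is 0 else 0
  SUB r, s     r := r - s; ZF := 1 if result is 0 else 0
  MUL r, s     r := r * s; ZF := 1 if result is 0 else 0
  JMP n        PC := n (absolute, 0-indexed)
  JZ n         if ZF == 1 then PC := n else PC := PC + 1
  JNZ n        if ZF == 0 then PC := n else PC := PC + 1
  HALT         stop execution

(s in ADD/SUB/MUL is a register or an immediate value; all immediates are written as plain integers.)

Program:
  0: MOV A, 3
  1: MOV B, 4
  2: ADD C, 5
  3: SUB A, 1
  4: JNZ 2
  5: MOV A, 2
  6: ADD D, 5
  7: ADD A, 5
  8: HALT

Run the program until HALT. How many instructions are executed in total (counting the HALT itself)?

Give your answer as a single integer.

Step 1: PC=0 exec 'MOV A, 3'. After: A=3 B=0 C=0 D=0 ZF=0 PC=1
Step 2: PC=1 exec 'MOV B, 4'. After: A=3 B=4 C=0 D=0 ZF=0 PC=2
Step 3: PC=2 exec 'ADD C, 5'. After: A=3 B=4 C=5 D=0 ZF=0 PC=3
Step 4: PC=3 exec 'SUB A, 1'. After: A=2 B=4 C=5 D=0 ZF=0 PC=4
Step 5: PC=4 exec 'JNZ 2'. After: A=2 B=4 C=5 D=0 ZF=0 PC=2
Step 6: PC=2 exec 'ADD C, 5'. After: A=2 B=4 C=10 D=0 ZF=0 PC=3
Step 7: PC=3 exec 'SUB A, 1'. After: A=1 B=4 C=10 D=0 ZF=0 PC=4
Step 8: PC=4 exec 'JNZ 2'. After: A=1 B=4 C=10 D=0 ZF=0 PC=2
Step 9: PC=2 exec 'ADD C, 5'. After: A=1 B=4 C=15 D=0 ZF=0 PC=3
Step 10: PC=3 exec 'SUB A, 1'. After: A=0 B=4 C=15 D=0 ZF=1 PC=4
Step 11: PC=4 exec 'JNZ 2'. After: A=0 B=4 C=15 D=0 ZF=1 PC=5
Step 12: PC=5 exec 'MOV A, 2'. After: A=2 B=4 C=15 D=0 ZF=1 PC=6
Step 13: PC=6 exec 'ADD D, 5'. After: A=2 B=4 C=15 D=5 ZF=0 PC=7
Step 14: PC=7 exec 'ADD A, 5'. After: A=7 B=4 C=15 D=5 ZF=0 PC=8
Step 15: PC=8 exec 'HALT'. After: A=7 B=4 C=15 D=5 ZF=0 PC=8 HALTED
Total instructions executed: 15

Answer: 15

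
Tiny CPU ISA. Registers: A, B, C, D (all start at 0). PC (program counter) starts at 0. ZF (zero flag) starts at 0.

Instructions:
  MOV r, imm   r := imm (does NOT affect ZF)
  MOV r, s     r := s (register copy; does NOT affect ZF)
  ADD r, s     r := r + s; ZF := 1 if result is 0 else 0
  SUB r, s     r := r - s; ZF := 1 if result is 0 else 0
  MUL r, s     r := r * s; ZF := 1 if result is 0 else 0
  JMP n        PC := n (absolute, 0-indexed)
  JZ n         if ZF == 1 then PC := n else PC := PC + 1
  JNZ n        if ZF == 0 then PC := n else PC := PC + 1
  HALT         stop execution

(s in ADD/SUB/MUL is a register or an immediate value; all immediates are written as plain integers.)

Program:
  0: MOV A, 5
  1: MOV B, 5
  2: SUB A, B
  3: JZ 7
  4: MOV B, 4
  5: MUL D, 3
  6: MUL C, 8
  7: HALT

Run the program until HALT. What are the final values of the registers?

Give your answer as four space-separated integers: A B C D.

Answer: 0 5 0 0

Derivation:
Step 1: PC=0 exec 'MOV A, 5'. After: A=5 B=0 C=0 D=0 ZF=0 PC=1
Step 2: PC=1 exec 'MOV B, 5'. After: A=5 B=5 C=0 D=0 ZF=0 PC=2
Step 3: PC=2 exec 'SUB A, B'. After: A=0 B=5 C=0 D=0 ZF=1 PC=3
Step 4: PC=3 exec 'JZ 7'. After: A=0 B=5 C=0 D=0 ZF=1 PC=7
Step 5: PC=7 exec 'HALT'. After: A=0 B=5 C=0 D=0 ZF=1 PC=7 HALTED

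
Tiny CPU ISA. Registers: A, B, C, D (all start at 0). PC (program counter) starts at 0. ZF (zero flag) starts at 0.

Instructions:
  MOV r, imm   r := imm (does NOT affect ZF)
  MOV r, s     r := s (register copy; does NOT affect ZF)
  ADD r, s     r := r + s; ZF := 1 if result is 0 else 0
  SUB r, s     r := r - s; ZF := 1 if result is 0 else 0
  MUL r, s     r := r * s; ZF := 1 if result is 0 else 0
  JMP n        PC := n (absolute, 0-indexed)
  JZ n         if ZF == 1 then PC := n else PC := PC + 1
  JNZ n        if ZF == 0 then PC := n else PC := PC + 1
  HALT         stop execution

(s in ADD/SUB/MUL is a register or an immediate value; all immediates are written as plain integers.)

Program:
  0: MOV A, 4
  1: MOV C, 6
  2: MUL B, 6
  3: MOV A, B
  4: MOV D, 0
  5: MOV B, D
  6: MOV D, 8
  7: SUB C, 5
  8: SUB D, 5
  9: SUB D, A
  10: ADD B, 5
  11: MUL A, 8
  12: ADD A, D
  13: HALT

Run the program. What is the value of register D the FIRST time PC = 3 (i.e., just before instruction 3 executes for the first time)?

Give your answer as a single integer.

Step 1: PC=0 exec 'MOV A, 4'. After: A=4 B=0 C=0 D=0 ZF=0 PC=1
Step 2: PC=1 exec 'MOV C, 6'. After: A=4 B=0 C=6 D=0 ZF=0 PC=2
Step 3: PC=2 exec 'MUL B, 6'. After: A=4 B=0 C=6 D=0 ZF=1 PC=3
First time PC=3: D=0

0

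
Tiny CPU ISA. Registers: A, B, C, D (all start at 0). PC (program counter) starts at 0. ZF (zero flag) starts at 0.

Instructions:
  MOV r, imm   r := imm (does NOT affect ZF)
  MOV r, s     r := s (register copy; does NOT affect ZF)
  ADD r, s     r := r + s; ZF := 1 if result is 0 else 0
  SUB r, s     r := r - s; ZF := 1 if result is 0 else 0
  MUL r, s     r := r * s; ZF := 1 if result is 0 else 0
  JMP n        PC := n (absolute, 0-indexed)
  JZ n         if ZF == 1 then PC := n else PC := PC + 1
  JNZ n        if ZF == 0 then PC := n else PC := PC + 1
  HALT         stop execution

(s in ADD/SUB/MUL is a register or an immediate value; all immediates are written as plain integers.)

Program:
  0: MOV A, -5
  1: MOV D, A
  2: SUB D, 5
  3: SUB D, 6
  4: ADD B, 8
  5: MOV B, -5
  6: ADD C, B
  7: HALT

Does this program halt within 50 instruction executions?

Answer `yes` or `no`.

Answer: yes

Derivation:
Step 1: PC=0 exec 'MOV A, -5'. After: A=-5 B=0 C=0 D=0 ZF=0 PC=1
Step 2: PC=1 exec 'MOV D, A'. After: A=-5 B=0 C=0 D=-5 ZF=0 PC=2
Step 3: PC=2 exec 'SUB D, 5'. After: A=-5 B=0 C=0 D=-10 ZF=0 PC=3
Step 4: PC=3 exec 'SUB D, 6'. After: A=-5 B=0 C=0 D=-16 ZF=0 PC=4
Step 5: PC=4 exec 'ADD B, 8'. After: A=-5 B=8 C=0 D=-16 ZF=0 PC=5
Step 6: PC=5 exec 'MOV B, -5'. After: A=-5 B=-5 C=0 D=-16 ZF=0 PC=6
Step 7: PC=6 exec 'ADD C, B'. After: A=-5 B=-5 C=-5 D=-16 ZF=0 PC=7
Step 8: PC=7 exec 'HALT'. After: A=-5 B=-5 C=-5 D=-16 ZF=0 PC=7 HALTED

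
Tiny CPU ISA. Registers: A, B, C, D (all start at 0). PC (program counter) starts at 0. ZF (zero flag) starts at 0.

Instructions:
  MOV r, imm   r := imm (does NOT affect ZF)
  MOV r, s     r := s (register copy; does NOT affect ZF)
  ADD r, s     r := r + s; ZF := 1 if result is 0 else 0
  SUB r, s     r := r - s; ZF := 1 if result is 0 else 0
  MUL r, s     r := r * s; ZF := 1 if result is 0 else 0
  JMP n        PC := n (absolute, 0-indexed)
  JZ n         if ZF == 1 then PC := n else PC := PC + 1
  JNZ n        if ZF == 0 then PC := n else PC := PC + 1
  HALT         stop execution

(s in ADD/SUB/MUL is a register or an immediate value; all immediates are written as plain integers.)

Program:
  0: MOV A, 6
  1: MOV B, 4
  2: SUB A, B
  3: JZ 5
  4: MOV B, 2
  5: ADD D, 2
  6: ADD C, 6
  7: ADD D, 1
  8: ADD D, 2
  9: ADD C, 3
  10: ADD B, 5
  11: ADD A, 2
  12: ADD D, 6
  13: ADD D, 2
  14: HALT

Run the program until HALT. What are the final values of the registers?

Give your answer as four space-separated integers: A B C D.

Step 1: PC=0 exec 'MOV A, 6'. After: A=6 B=0 C=0 D=0 ZF=0 PC=1
Step 2: PC=1 exec 'MOV B, 4'. After: A=6 B=4 C=0 D=0 ZF=0 PC=2
Step 3: PC=2 exec 'SUB A, B'. After: A=2 B=4 C=0 D=0 ZF=0 PC=3
Step 4: PC=3 exec 'JZ 5'. After: A=2 B=4 C=0 D=0 ZF=0 PC=4
Step 5: PC=4 exec 'MOV B, 2'. After: A=2 B=2 C=0 D=0 ZF=0 PC=5
Step 6: PC=5 exec 'ADD D, 2'. After: A=2 B=2 C=0 D=2 ZF=0 PC=6
Step 7: PC=6 exec 'ADD C, 6'. After: A=2 B=2 C=6 D=2 ZF=0 PC=7
Step 8: PC=7 exec 'ADD D, 1'. After: A=2 B=2 C=6 D=3 ZF=0 PC=8
Step 9: PC=8 exec 'ADD D, 2'. After: A=2 B=2 C=6 D=5 ZF=0 PC=9
Step 10: PC=9 exec 'ADD C, 3'. After: A=2 B=2 C=9 D=5 ZF=0 PC=10
Step 11: PC=10 exec 'ADD B, 5'. After: A=2 B=7 C=9 D=5 ZF=0 PC=11
Step 12: PC=11 exec 'ADD A, 2'. After: A=4 B=7 C=9 D=5 ZF=0 PC=12
Step 13: PC=12 exec 'ADD D, 6'. After: A=4 B=7 C=9 D=11 ZF=0 PC=13
Step 14: PC=13 exec 'ADD D, 2'. After: A=4 B=7 C=9 D=13 ZF=0 PC=14
Step 15: PC=14 exec 'HALT'. After: A=4 B=7 C=9 D=13 ZF=0 PC=14 HALTED

Answer: 4 7 9 13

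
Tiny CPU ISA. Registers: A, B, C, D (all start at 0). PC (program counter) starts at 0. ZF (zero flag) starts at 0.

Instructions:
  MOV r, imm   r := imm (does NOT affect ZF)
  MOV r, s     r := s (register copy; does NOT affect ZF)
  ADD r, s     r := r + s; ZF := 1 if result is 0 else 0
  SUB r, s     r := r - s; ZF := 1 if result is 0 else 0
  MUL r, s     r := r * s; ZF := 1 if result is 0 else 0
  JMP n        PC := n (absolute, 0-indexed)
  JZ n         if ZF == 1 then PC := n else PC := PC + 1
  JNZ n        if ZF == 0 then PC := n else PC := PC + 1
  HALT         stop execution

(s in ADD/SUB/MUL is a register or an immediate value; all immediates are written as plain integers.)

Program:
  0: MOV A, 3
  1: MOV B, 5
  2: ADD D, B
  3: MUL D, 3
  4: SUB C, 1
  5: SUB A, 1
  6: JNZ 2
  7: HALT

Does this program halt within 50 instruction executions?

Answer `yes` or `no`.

Step 1: PC=0 exec 'MOV A, 3'. After: A=3 B=0 C=0 D=0 ZF=0 PC=1
Step 2: PC=1 exec 'MOV B, 5'. After: A=3 B=5 C=0 D=0 ZF=0 PC=2
Step 3: PC=2 exec 'ADD D, B'. After: A=3 B=5 C=0 D=5 ZF=0 PC=3
Step 4: PC=3 exec 'MUL D, 3'. After: A=3 B=5 C=0 D=15 ZF=0 PC=4
Step 5: PC=4 exec 'SUB C, 1'. After: A=3 B=5 C=-1 D=15 ZF=0 PC=5
Step 6: PC=5 exec 'SUB A, 1'. After: A=2 B=5 C=-1 D=15 ZF=0 PC=6
Step 7: PC=6 exec 'JNZ 2'. After: A=2 B=5 C=-1 D=15 ZF=0 PC=2
Step 8: PC=2 exec 'ADD D, B'. After: A=2 B=5 C=-1 D=20 ZF=0 PC=3
Step 9: PC=3 exec 'MUL D, 3'. After: A=2 B=5 C=-1 D=60 ZF=0 PC=4
Step 10: PC=4 exec 'SUB C, 1'. After: A=2 B=5 C=-2 D=60 ZF=0 PC=5
Step 11: PC=5 exec 'SUB A, 1'. After: A=1 B=5 C=-2 D=60 ZF=0 PC=6
Step 12: PC=6 exec 'JNZ 2'. After: A=1 B=5 C=-2 D=60 ZF=0 PC=2
Step 13: PC=2 exec 'ADD D, B'. After: A=1 B=5 C=-2 D=65 ZF=0 PC=3
Step 14: PC=3 exec 'MUL D, 3'. After: A=1 B=5 C=-2 D=195 ZF=0 PC=4
Step 15: PC=4 exec 'SUB C, 1'. After: A=1 B=5 C=-3 D=195 ZF=0 PC=5
Step 16: PC=5 exec 'SUB A, 1'. After: A=0 B=5 C=-3 D=195 ZF=1 PC=6
Step 17: PC=6 exec 'JNZ 2'. After: A=0 B=5 C=-3 D=195 ZF=1 PC=7
Step 18: PC=7 exec 'HALT'. After: A=0 B=5 C=-3 D=195 ZF=1 PC=7 HALTED

Answer: yes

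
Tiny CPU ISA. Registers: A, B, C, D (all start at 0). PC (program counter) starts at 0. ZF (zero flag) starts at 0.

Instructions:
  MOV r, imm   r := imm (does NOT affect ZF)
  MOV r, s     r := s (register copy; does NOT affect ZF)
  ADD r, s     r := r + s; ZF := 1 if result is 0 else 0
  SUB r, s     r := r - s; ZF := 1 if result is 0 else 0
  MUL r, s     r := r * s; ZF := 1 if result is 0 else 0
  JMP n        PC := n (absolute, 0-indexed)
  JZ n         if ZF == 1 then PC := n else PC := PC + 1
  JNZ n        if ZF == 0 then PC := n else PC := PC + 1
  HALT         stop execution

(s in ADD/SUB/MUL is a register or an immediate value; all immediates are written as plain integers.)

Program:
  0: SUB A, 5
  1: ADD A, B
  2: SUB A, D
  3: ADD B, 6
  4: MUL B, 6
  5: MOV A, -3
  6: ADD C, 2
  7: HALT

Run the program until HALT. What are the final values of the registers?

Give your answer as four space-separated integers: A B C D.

Step 1: PC=0 exec 'SUB A, 5'. After: A=-5 B=0 C=0 D=0 ZF=0 PC=1
Step 2: PC=1 exec 'ADD A, B'. After: A=-5 B=0 C=0 D=0 ZF=0 PC=2
Step 3: PC=2 exec 'SUB A, D'. After: A=-5 B=0 C=0 D=0 ZF=0 PC=3
Step 4: PC=3 exec 'ADD B, 6'. After: A=-5 B=6 C=0 D=0 ZF=0 PC=4
Step 5: PC=4 exec 'MUL B, 6'. After: A=-5 B=36 C=0 D=0 ZF=0 PC=5
Step 6: PC=5 exec 'MOV A, -3'. After: A=-3 B=36 C=0 D=0 ZF=0 PC=6
Step 7: PC=6 exec 'ADD C, 2'. After: A=-3 B=36 C=2 D=0 ZF=0 PC=7
Step 8: PC=7 exec 'HALT'. After: A=-3 B=36 C=2 D=0 ZF=0 PC=7 HALTED

Answer: -3 36 2 0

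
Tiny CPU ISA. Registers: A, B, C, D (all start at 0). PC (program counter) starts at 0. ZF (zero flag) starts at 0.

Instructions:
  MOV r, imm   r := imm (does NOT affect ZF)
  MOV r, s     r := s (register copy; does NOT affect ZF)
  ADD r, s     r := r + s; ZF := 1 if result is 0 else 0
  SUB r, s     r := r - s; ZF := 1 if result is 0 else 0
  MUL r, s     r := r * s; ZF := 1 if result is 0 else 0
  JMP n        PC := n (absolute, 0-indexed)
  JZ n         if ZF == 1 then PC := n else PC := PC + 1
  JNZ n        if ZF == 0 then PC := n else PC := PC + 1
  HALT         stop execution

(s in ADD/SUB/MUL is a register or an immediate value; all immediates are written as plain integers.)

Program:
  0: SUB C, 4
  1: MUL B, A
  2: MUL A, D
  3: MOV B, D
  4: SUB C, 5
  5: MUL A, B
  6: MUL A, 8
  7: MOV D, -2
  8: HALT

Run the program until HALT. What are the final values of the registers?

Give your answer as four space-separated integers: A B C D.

Step 1: PC=0 exec 'SUB C, 4'. After: A=0 B=0 C=-4 D=0 ZF=0 PC=1
Step 2: PC=1 exec 'MUL B, A'. After: A=0 B=0 C=-4 D=0 ZF=1 PC=2
Step 3: PC=2 exec 'MUL A, D'. After: A=0 B=0 C=-4 D=0 ZF=1 PC=3
Step 4: PC=3 exec 'MOV B, D'. After: A=0 B=0 C=-4 D=0 ZF=1 PC=4
Step 5: PC=4 exec 'SUB C, 5'. After: A=0 B=0 C=-9 D=0 ZF=0 PC=5
Step 6: PC=5 exec 'MUL A, B'. After: A=0 B=0 C=-9 D=0 ZF=1 PC=6
Step 7: PC=6 exec 'MUL A, 8'. After: A=0 B=0 C=-9 D=0 ZF=1 PC=7
Step 8: PC=7 exec 'MOV D, -2'. After: A=0 B=0 C=-9 D=-2 ZF=1 PC=8
Step 9: PC=8 exec 'HALT'. After: A=0 B=0 C=-9 D=-2 ZF=1 PC=8 HALTED

Answer: 0 0 -9 -2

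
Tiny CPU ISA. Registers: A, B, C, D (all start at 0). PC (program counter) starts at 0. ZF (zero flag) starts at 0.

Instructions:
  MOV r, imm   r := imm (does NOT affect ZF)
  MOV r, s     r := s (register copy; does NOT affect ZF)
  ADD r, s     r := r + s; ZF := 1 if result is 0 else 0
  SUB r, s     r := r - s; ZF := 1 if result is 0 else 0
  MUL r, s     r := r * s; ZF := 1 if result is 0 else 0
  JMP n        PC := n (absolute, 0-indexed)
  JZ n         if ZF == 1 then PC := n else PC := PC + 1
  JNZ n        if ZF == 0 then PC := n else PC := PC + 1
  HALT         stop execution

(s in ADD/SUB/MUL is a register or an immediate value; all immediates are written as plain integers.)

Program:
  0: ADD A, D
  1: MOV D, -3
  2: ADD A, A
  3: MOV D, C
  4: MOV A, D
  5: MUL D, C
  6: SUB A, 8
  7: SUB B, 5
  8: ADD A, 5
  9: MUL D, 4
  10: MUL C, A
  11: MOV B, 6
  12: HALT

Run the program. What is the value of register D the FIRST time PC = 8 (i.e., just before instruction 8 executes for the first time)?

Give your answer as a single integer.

Step 1: PC=0 exec 'ADD A, D'. After: A=0 B=0 C=0 D=0 ZF=1 PC=1
Step 2: PC=1 exec 'MOV D, -3'. After: A=0 B=0 C=0 D=-3 ZF=1 PC=2
Step 3: PC=2 exec 'ADD A, A'. After: A=0 B=0 C=0 D=-3 ZF=1 PC=3
Step 4: PC=3 exec 'MOV D, C'. After: A=0 B=0 C=0 D=0 ZF=1 PC=4
Step 5: PC=4 exec 'MOV A, D'. After: A=0 B=0 C=0 D=0 ZF=1 PC=5
Step 6: PC=5 exec 'MUL D, C'. After: A=0 B=0 C=0 D=0 ZF=1 PC=6
Step 7: PC=6 exec 'SUB A, 8'. After: A=-8 B=0 C=0 D=0 ZF=0 PC=7
Step 8: PC=7 exec 'SUB B, 5'. After: A=-8 B=-5 C=0 D=0 ZF=0 PC=8
First time PC=8: D=0

0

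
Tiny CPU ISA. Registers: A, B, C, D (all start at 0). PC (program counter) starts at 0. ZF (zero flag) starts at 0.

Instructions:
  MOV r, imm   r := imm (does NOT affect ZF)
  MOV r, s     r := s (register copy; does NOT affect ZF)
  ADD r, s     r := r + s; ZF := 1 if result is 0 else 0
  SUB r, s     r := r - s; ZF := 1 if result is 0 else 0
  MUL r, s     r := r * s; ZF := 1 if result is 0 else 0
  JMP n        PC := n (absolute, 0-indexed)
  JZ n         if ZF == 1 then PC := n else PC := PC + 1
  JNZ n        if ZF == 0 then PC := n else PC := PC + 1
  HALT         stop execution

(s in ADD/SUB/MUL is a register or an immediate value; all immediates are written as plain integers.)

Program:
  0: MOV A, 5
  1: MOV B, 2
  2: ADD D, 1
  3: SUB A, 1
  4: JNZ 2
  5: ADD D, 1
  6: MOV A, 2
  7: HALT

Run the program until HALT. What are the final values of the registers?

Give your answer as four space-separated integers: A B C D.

Answer: 2 2 0 6

Derivation:
Step 1: PC=0 exec 'MOV A, 5'. After: A=5 B=0 C=0 D=0 ZF=0 PC=1
Step 2: PC=1 exec 'MOV B, 2'. After: A=5 B=2 C=0 D=0 ZF=0 PC=2
Step 3: PC=2 exec 'ADD D, 1'. After: A=5 B=2 C=0 D=1 ZF=0 PC=3
Step 4: PC=3 exec 'SUB A, 1'. After: A=4 B=2 C=0 D=1 ZF=0 PC=4
Step 5: PC=4 exec 'JNZ 2'. After: A=4 B=2 C=0 D=1 ZF=0 PC=2
Step 6: PC=2 exec 'ADD D, 1'. After: A=4 B=2 C=0 D=2 ZF=0 PC=3
Step 7: PC=3 exec 'SUB A, 1'. After: A=3 B=2 C=0 D=2 ZF=0 PC=4
Step 8: PC=4 exec 'JNZ 2'. After: A=3 B=2 C=0 D=2 ZF=0 PC=2
Step 9: PC=2 exec 'ADD D, 1'. After: A=3 B=2 C=0 D=3 ZF=0 PC=3
Step 10: PC=3 exec 'SUB A, 1'. After: A=2 B=2 C=0 D=3 ZF=0 PC=4
Step 11: PC=4 exec 'JNZ 2'. After: A=2 B=2 C=0 D=3 ZF=0 PC=2
Step 12: PC=2 exec 'ADD D, 1'. After: A=2 B=2 C=0 D=4 ZF=0 PC=3
Step 13: PC=3 exec 'SUB A, 1'. After: A=1 B=2 C=0 D=4 ZF=0 PC=4
Step 14: PC=4 exec 'JNZ 2'. After: A=1 B=2 C=0 D=4 ZF=0 PC=2
Step 15: PC=2 exec 'ADD D, 1'. After: A=1 B=2 C=0 D=5 ZF=0 PC=3
Step 16: PC=3 exec 'SUB A, 1'. After: A=0 B=2 C=0 D=5 ZF=1 PC=4
Step 17: PC=4 exec 'JNZ 2'. After: A=0 B=2 C=0 D=5 ZF=1 PC=5
Step 18: PC=5 exec 'ADD D, 1'. After: A=0 B=2 C=0 D=6 ZF=0 PC=6
Step 19: PC=6 exec 'MOV A, 2'. After: A=2 B=2 C=0 D=6 ZF=0 PC=7
Step 20: PC=7 exec 'HALT'. After: A=2 B=2 C=0 D=6 ZF=0 PC=7 HALTED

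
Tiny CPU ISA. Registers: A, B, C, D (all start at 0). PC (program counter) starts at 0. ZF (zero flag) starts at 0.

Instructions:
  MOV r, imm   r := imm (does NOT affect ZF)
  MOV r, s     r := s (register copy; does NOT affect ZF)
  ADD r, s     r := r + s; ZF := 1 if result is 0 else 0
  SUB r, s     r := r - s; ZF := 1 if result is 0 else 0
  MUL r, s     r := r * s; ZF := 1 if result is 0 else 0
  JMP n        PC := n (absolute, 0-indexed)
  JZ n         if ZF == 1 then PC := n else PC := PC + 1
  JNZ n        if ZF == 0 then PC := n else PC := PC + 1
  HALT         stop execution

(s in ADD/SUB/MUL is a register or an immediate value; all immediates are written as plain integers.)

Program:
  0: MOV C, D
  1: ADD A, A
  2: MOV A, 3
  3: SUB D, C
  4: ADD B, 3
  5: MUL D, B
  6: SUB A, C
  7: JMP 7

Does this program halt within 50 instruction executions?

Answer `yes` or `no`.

Step 1: PC=0 exec 'MOV C, D'. After: A=0 B=0 C=0 D=0 ZF=0 PC=1
Step 2: PC=1 exec 'ADD A, A'. After: A=0 B=0 C=0 D=0 ZF=1 PC=2
Step 3: PC=2 exec 'MOV A, 3'. After: A=3 B=0 C=0 D=0 ZF=1 PC=3
Step 4: PC=3 exec 'SUB D, C'. After: A=3 B=0 C=0 D=0 ZF=1 PC=4
Step 5: PC=4 exec 'ADD B, 3'. After: A=3 B=3 C=0 D=0 ZF=0 PC=5
Step 6: PC=5 exec 'MUL D, B'. After: A=3 B=3 C=0 D=0 ZF=1 PC=6
Step 7: PC=6 exec 'SUB A, C'. After: A=3 B=3 C=0 D=0 ZF=0 PC=7
Step 8: PC=7 exec 'JMP 7'. After: A=3 B=3 C=0 D=0 ZF=0 PC=7
State after step 8 equals state after step 7: the program is in a cycle of length 1 and will never halt.

Answer: no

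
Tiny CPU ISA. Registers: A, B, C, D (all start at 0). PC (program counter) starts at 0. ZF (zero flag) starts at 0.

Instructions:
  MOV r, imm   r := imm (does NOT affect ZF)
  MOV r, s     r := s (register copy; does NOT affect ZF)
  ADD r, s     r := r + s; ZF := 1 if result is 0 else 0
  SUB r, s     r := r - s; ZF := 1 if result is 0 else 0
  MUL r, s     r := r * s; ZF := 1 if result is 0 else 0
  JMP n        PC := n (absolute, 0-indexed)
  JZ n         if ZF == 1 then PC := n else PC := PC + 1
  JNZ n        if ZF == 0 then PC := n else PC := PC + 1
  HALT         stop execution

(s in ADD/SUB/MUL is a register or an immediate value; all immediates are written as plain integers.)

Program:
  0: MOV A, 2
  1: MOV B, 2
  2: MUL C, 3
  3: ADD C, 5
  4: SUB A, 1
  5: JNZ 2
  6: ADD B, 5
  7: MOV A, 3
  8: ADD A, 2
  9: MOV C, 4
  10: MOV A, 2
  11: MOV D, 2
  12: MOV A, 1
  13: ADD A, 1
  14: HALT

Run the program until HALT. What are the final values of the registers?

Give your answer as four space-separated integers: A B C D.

Answer: 2 7 4 2

Derivation:
Step 1: PC=0 exec 'MOV A, 2'. After: A=2 B=0 C=0 D=0 ZF=0 PC=1
Step 2: PC=1 exec 'MOV B, 2'. After: A=2 B=2 C=0 D=0 ZF=0 PC=2
Step 3: PC=2 exec 'MUL C, 3'. After: A=2 B=2 C=0 D=0 ZF=1 PC=3
Step 4: PC=3 exec 'ADD C, 5'. After: A=2 B=2 C=5 D=0 ZF=0 PC=4
Step 5: PC=4 exec 'SUB A, 1'. After: A=1 B=2 C=5 D=0 ZF=0 PC=5
Step 6: PC=5 exec 'JNZ 2'. After: A=1 B=2 C=5 D=0 ZF=0 PC=2
Step 7: PC=2 exec 'MUL C, 3'. After: A=1 B=2 C=15 D=0 ZF=0 PC=3
Step 8: PC=3 exec 'ADD C, 5'. After: A=1 B=2 C=20 D=0 ZF=0 PC=4
Step 9: PC=4 exec 'SUB A, 1'. After: A=0 B=2 C=20 D=0 ZF=1 PC=5
Step 10: PC=5 exec 'JNZ 2'. After: A=0 B=2 C=20 D=0 ZF=1 PC=6
Step 11: PC=6 exec 'ADD B, 5'. After: A=0 B=7 C=20 D=0 ZF=0 PC=7
Step 12: PC=7 exec 'MOV A, 3'. After: A=3 B=7 C=20 D=0 ZF=0 PC=8
Step 13: PC=8 exec 'ADD A, 2'. After: A=5 B=7 C=20 D=0 ZF=0 PC=9
Step 14: PC=9 exec 'MOV C, 4'. After: A=5 B=7 C=4 D=0 ZF=0 PC=10
Step 15: PC=10 exec 'MOV A, 2'. After: A=2 B=7 C=4 D=0 ZF=0 PC=11
Step 16: PC=11 exec 'MOV D, 2'. After: A=2 B=7 C=4 D=2 ZF=0 PC=12
Step 17: PC=12 exec 'MOV A, 1'. After: A=1 B=7 C=4 D=2 ZF=0 PC=13
Step 18: PC=13 exec 'ADD A, 1'. After: A=2 B=7 C=4 D=2 ZF=0 PC=14
Step 19: PC=14 exec 'HALT'. After: A=2 B=7 C=4 D=2 ZF=0 PC=14 HALTED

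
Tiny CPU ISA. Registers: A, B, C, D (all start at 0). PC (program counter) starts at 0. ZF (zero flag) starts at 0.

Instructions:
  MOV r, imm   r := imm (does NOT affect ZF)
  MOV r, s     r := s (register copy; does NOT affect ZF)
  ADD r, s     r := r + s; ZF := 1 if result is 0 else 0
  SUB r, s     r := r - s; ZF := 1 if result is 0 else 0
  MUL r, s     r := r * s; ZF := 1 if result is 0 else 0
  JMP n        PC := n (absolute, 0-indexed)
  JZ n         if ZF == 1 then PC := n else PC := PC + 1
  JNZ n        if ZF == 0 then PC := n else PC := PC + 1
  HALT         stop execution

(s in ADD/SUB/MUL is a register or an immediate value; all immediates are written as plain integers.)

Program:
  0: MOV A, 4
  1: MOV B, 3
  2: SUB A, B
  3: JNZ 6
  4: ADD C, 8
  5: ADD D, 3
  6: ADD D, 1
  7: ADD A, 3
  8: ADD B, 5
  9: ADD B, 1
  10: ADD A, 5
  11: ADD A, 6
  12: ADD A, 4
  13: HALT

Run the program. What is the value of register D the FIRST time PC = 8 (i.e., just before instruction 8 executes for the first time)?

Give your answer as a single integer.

Step 1: PC=0 exec 'MOV A, 4'. After: A=4 B=0 C=0 D=0 ZF=0 PC=1
Step 2: PC=1 exec 'MOV B, 3'. After: A=4 B=3 C=0 D=0 ZF=0 PC=2
Step 3: PC=2 exec 'SUB A, B'. After: A=1 B=3 C=0 D=0 ZF=0 PC=3
Step 4: PC=3 exec 'JNZ 6'. After: A=1 B=3 C=0 D=0 ZF=0 PC=6
Step 5: PC=6 exec 'ADD D, 1'. After: A=1 B=3 C=0 D=1 ZF=0 PC=7
Step 6: PC=7 exec 'ADD A, 3'. After: A=4 B=3 C=0 D=1 ZF=0 PC=8
First time PC=8: D=1

1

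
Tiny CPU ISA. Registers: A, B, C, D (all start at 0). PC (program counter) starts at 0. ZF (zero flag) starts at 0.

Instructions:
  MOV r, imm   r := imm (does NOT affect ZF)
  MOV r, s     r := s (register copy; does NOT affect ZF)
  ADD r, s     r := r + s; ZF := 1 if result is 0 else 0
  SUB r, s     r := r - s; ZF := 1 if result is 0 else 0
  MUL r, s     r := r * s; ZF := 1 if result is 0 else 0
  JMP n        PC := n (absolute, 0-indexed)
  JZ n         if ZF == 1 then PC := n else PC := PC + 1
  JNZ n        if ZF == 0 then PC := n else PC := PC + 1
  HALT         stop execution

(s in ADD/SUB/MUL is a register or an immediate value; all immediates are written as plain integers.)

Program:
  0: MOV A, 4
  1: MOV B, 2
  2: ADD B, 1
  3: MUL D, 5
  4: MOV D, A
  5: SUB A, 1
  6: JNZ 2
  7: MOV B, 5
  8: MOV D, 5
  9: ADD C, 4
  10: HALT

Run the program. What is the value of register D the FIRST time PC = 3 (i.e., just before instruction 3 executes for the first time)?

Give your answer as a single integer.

Step 1: PC=0 exec 'MOV A, 4'. After: A=4 B=0 C=0 D=0 ZF=0 PC=1
Step 2: PC=1 exec 'MOV B, 2'. After: A=4 B=2 C=0 D=0 ZF=0 PC=2
Step 3: PC=2 exec 'ADD B, 1'. After: A=4 B=3 C=0 D=0 ZF=0 PC=3
First time PC=3: D=0

0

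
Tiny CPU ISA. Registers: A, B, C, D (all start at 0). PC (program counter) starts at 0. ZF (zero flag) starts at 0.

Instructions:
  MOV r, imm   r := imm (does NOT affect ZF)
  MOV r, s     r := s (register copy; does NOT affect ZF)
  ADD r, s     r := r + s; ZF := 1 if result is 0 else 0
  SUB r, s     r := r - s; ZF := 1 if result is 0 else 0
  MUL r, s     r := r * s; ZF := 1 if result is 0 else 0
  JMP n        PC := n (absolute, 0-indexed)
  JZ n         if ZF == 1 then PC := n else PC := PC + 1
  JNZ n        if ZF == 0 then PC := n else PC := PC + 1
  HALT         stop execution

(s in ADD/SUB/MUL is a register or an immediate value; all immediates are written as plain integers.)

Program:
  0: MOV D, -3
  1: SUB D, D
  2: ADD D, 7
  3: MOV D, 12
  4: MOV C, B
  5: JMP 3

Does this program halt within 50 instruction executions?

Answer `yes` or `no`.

Answer: no

Derivation:
Step 1: PC=0 exec 'MOV D, -3'. After: A=0 B=0 C=0 D=-3 ZF=0 PC=1
Step 2: PC=1 exec 'SUB D, D'. After: A=0 B=0 C=0 D=0 ZF=1 PC=2
Step 3: PC=2 exec 'ADD D, 7'. After: A=0 B=0 C=0 D=7 ZF=0 PC=3
Step 4: PC=3 exec 'MOV D, 12'. After: A=0 B=0 C=0 D=12 ZF=0 PC=4
Step 5: PC=4 exec 'MOV C, B'. After: A=0 B=0 C=0 D=12 ZF=0 PC=5
Step 6: PC=5 exec 'JMP 3'. After: A=0 B=0 C=0 D=12 ZF=0 PC=3
Step 7: PC=3 exec 'MOV D, 12'. After: A=0 B=0 C=0 D=12 ZF=0 PC=4
State after step 7 equals state after step 4: the program is in a cycle of length 3 and will never halt.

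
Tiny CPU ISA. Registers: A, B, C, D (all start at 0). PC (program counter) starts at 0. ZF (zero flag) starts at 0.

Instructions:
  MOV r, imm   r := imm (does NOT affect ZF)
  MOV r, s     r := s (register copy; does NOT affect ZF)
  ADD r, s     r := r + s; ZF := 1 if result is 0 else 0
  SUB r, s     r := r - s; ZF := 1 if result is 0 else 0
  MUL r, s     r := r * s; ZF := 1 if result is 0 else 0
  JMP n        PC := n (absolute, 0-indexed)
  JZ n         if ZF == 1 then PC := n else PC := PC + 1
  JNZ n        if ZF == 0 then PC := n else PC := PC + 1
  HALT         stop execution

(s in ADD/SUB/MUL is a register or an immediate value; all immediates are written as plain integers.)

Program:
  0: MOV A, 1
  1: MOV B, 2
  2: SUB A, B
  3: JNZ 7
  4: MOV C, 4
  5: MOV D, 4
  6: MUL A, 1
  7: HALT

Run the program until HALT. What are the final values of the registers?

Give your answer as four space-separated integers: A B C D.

Step 1: PC=0 exec 'MOV A, 1'. After: A=1 B=0 C=0 D=0 ZF=0 PC=1
Step 2: PC=1 exec 'MOV B, 2'. After: A=1 B=2 C=0 D=0 ZF=0 PC=2
Step 3: PC=2 exec 'SUB A, B'. After: A=-1 B=2 C=0 D=0 ZF=0 PC=3
Step 4: PC=3 exec 'JNZ 7'. After: A=-1 B=2 C=0 D=0 ZF=0 PC=7
Step 5: PC=7 exec 'HALT'. After: A=-1 B=2 C=0 D=0 ZF=0 PC=7 HALTED

Answer: -1 2 0 0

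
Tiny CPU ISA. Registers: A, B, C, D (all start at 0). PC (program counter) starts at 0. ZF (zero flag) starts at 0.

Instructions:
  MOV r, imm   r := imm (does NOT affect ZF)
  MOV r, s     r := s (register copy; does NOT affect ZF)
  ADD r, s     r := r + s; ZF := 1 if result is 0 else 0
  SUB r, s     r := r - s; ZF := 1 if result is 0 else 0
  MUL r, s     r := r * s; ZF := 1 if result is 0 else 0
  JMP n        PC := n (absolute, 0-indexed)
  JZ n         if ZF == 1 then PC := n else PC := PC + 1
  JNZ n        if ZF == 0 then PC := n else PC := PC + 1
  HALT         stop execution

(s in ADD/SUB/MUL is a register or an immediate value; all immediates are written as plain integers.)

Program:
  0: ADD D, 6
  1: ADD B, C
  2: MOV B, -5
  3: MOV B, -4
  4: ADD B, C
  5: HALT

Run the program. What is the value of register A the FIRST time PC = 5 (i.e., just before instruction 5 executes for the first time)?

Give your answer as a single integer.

Step 1: PC=0 exec 'ADD D, 6'. After: A=0 B=0 C=0 D=6 ZF=0 PC=1
Step 2: PC=1 exec 'ADD B, C'. After: A=0 B=0 C=0 D=6 ZF=1 PC=2
Step 3: PC=2 exec 'MOV B, -5'. After: A=0 B=-5 C=0 D=6 ZF=1 PC=3
Step 4: PC=3 exec 'MOV B, -4'. After: A=0 B=-4 C=0 D=6 ZF=1 PC=4
Step 5: PC=4 exec 'ADD B, C'. After: A=0 B=-4 C=0 D=6 ZF=0 PC=5
First time PC=5: A=0

0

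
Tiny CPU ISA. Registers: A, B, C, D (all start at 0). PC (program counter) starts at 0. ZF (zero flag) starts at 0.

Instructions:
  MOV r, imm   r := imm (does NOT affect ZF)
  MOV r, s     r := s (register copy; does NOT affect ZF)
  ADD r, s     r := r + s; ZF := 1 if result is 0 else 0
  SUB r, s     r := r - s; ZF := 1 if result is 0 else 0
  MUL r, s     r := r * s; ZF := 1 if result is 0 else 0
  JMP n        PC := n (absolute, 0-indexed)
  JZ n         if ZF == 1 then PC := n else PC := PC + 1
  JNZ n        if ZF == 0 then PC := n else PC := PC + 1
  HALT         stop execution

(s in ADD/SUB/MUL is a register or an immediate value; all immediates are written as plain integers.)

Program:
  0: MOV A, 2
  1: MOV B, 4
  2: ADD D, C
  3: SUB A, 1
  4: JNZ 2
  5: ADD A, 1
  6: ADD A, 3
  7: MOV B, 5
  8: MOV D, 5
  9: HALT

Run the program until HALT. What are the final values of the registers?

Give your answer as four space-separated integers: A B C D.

Answer: 4 5 0 5

Derivation:
Step 1: PC=0 exec 'MOV A, 2'. After: A=2 B=0 C=0 D=0 ZF=0 PC=1
Step 2: PC=1 exec 'MOV B, 4'. After: A=2 B=4 C=0 D=0 ZF=0 PC=2
Step 3: PC=2 exec 'ADD D, C'. After: A=2 B=4 C=0 D=0 ZF=1 PC=3
Step 4: PC=3 exec 'SUB A, 1'. After: A=1 B=4 C=0 D=0 ZF=0 PC=4
Step 5: PC=4 exec 'JNZ 2'. After: A=1 B=4 C=0 D=0 ZF=0 PC=2
Step 6: PC=2 exec 'ADD D, C'. After: A=1 B=4 C=0 D=0 ZF=1 PC=3
Step 7: PC=3 exec 'SUB A, 1'. After: A=0 B=4 C=0 D=0 ZF=1 PC=4
Step 8: PC=4 exec 'JNZ 2'. After: A=0 B=4 C=0 D=0 ZF=1 PC=5
Step 9: PC=5 exec 'ADD A, 1'. After: A=1 B=4 C=0 D=0 ZF=0 PC=6
Step 10: PC=6 exec 'ADD A, 3'. After: A=4 B=4 C=0 D=0 ZF=0 PC=7
Step 11: PC=7 exec 'MOV B, 5'. After: A=4 B=5 C=0 D=0 ZF=0 PC=8
Step 12: PC=8 exec 'MOV D, 5'. After: A=4 B=5 C=0 D=5 ZF=0 PC=9
Step 13: PC=9 exec 'HALT'. After: A=4 B=5 C=0 D=5 ZF=0 PC=9 HALTED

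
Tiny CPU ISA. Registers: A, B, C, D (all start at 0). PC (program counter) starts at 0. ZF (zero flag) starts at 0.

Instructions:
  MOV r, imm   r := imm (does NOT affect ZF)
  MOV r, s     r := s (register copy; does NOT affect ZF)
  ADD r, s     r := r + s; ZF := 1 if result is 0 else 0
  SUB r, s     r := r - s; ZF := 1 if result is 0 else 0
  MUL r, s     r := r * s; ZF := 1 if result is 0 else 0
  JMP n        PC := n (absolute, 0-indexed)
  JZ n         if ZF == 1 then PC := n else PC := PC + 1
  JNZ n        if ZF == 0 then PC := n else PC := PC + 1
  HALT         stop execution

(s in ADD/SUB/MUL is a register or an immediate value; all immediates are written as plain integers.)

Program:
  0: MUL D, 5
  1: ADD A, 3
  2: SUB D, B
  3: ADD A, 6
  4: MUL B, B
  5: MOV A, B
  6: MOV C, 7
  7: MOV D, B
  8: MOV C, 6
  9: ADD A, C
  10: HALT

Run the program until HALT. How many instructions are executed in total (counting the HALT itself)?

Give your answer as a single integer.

Answer: 11

Derivation:
Step 1: PC=0 exec 'MUL D, 5'. After: A=0 B=0 C=0 D=0 ZF=1 PC=1
Step 2: PC=1 exec 'ADD A, 3'. After: A=3 B=0 C=0 D=0 ZF=0 PC=2
Step 3: PC=2 exec 'SUB D, B'. After: A=3 B=0 C=0 D=0 ZF=1 PC=3
Step 4: PC=3 exec 'ADD A, 6'. After: A=9 B=0 C=0 D=0 ZF=0 PC=4
Step 5: PC=4 exec 'MUL B, B'. After: A=9 B=0 C=0 D=0 ZF=1 PC=5
Step 6: PC=5 exec 'MOV A, B'. After: A=0 B=0 C=0 D=0 ZF=1 PC=6
Step 7: PC=6 exec 'MOV C, 7'. After: A=0 B=0 C=7 D=0 ZF=1 PC=7
Step 8: PC=7 exec 'MOV D, B'. After: A=0 B=0 C=7 D=0 ZF=1 PC=8
Step 9: PC=8 exec 'MOV C, 6'. After: A=0 B=0 C=6 D=0 ZF=1 PC=9
Step 10: PC=9 exec 'ADD A, C'. After: A=6 B=0 C=6 D=0 ZF=0 PC=10
Step 11: PC=10 exec 'HALT'. After: A=6 B=0 C=6 D=0 ZF=0 PC=10 HALTED
Total instructions executed: 11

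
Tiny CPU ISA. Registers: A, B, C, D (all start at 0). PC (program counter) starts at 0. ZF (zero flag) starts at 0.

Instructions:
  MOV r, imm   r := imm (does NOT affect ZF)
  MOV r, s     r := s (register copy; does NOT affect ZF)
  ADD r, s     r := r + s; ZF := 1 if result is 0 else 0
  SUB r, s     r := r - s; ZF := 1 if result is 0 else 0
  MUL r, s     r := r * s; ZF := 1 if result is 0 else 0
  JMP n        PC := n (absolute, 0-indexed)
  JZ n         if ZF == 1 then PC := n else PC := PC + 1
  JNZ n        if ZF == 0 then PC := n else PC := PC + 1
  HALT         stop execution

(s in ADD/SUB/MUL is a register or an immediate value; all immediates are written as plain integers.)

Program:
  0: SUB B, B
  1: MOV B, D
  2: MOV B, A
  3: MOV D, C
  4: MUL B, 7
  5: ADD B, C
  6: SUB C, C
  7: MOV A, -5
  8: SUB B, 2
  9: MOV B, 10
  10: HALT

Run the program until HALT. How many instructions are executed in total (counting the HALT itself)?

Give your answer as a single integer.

Step 1: PC=0 exec 'SUB B, B'. After: A=0 B=0 C=0 D=0 ZF=1 PC=1
Step 2: PC=1 exec 'MOV B, D'. After: A=0 B=0 C=0 D=0 ZF=1 PC=2
Step 3: PC=2 exec 'MOV B, A'. After: A=0 B=0 C=0 D=0 ZF=1 PC=3
Step 4: PC=3 exec 'MOV D, C'. After: A=0 B=0 C=0 D=0 ZF=1 PC=4
Step 5: PC=4 exec 'MUL B, 7'. After: A=0 B=0 C=0 D=0 ZF=1 PC=5
Step 6: PC=5 exec 'ADD B, C'. After: A=0 B=0 C=0 D=0 ZF=1 PC=6
Step 7: PC=6 exec 'SUB C, C'. After: A=0 B=0 C=0 D=0 ZF=1 PC=7
Step 8: PC=7 exec 'MOV A, -5'. After: A=-5 B=0 C=0 D=0 ZF=1 PC=8
Step 9: PC=8 exec 'SUB B, 2'. After: A=-5 B=-2 C=0 D=0 ZF=0 PC=9
Step 10: PC=9 exec 'MOV B, 10'. After: A=-5 B=10 C=0 D=0 ZF=0 PC=10
Step 11: PC=10 exec 'HALT'. After: A=-5 B=10 C=0 D=0 ZF=0 PC=10 HALTED
Total instructions executed: 11

Answer: 11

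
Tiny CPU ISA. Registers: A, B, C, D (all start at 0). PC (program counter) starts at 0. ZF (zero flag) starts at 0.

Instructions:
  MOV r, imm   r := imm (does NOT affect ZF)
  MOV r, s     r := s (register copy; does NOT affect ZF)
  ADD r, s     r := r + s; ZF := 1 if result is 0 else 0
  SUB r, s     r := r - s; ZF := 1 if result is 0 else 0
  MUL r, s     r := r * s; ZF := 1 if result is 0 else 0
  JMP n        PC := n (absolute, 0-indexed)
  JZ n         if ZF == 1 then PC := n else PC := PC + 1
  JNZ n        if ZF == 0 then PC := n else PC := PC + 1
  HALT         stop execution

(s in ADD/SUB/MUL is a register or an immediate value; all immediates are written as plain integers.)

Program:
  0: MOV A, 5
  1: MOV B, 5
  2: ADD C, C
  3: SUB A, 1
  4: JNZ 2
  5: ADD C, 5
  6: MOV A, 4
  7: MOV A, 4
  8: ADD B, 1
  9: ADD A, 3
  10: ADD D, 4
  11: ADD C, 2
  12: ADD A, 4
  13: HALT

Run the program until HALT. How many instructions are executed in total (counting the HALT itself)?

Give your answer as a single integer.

Answer: 26

Derivation:
Step 1: PC=0 exec 'MOV A, 5'. After: A=5 B=0 C=0 D=0 ZF=0 PC=1
Step 2: PC=1 exec 'MOV B, 5'. After: A=5 B=5 C=0 D=0 ZF=0 PC=2
Step 3: PC=2 exec 'ADD C, C'. After: A=5 B=5 C=0 D=0 ZF=1 PC=3
Step 4: PC=3 exec 'SUB A, 1'. After: A=4 B=5 C=0 D=0 ZF=0 PC=4
Step 5: PC=4 exec 'JNZ 2'. After: A=4 B=5 C=0 D=0 ZF=0 PC=2
Step 6: PC=2 exec 'ADD C, C'. After: A=4 B=5 C=0 D=0 ZF=1 PC=3
Step 7: PC=3 exec 'SUB A, 1'. After: A=3 B=5 C=0 D=0 ZF=0 PC=4
Step 8: PC=4 exec 'JNZ 2'. After: A=3 B=5 C=0 D=0 ZF=0 PC=2
Step 9: PC=2 exec 'ADD C, C'. After: A=3 B=5 C=0 D=0 ZF=1 PC=3
Step 10: PC=3 exec 'SUB A, 1'. After: A=2 B=5 C=0 D=0 ZF=0 PC=4
Step 11: PC=4 exec 'JNZ 2'. After: A=2 B=5 C=0 D=0 ZF=0 PC=2
Step 12: PC=2 exec 'ADD C, C'. After: A=2 B=5 C=0 D=0 ZF=1 PC=3
Step 13: PC=3 exec 'SUB A, 1'. After: A=1 B=5 C=0 D=0 ZF=0 PC=4
Step 14: PC=4 exec 'JNZ 2'. After: A=1 B=5 C=0 D=0 ZF=0 PC=2
Step 15: PC=2 exec 'ADD C, C'. After: A=1 B=5 C=0 D=0 ZF=1 PC=3
Step 16: PC=3 exec 'SUB A, 1'. After: A=0 B=5 C=0 D=0 ZF=1 PC=4
Step 17: PC=4 exec 'JNZ 2'. After: A=0 B=5 C=0 D=0 ZF=1 PC=5
Step 18: PC=5 exec 'ADD C, 5'. After: A=0 B=5 C=5 D=0 ZF=0 PC=6
Step 19: PC=6 exec 'MOV A, 4'. After: A=4 B=5 C=5 D=0 ZF=0 PC=7
Step 20: PC=7 exec 'MOV A, 4'. After: A=4 B=5 C=5 D=0 ZF=0 PC=8
Step 21: PC=8 exec 'ADD B, 1'. After: A=4 B=6 C=5 D=0 ZF=0 PC=9
Step 22: PC=9 exec 'ADD A, 3'. After: A=7 B=6 C=5 D=0 ZF=0 PC=10
Step 23: PC=10 exec 'ADD D, 4'. After: A=7 B=6 C=5 D=4 ZF=0 PC=11
Step 24: PC=11 exec 'ADD C, 2'. After: A=7 B=6 C=7 D=4 ZF=0 PC=12
Step 25: PC=12 exec 'ADD A, 4'. After: A=11 B=6 C=7 D=4 ZF=0 PC=13
Step 26: PC=13 exec 'HALT'. After: A=11 B=6 C=7 D=4 ZF=0 PC=13 HALTED
Total instructions executed: 26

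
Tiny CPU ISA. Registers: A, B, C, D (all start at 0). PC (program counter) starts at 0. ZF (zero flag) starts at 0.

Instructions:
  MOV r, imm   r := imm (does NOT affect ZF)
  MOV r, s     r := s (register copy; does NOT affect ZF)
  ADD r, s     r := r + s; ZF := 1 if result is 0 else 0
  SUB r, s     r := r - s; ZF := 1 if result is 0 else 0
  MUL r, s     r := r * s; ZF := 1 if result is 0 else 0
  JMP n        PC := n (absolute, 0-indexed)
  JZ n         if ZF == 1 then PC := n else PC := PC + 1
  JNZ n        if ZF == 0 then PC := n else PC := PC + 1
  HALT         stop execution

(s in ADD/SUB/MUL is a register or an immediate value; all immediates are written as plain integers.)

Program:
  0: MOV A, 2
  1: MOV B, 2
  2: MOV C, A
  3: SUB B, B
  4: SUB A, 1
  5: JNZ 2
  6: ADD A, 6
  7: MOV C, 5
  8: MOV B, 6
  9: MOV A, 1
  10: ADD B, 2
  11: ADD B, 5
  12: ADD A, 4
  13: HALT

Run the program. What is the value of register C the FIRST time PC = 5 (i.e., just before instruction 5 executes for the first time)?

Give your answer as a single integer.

Step 1: PC=0 exec 'MOV A, 2'. After: A=2 B=0 C=0 D=0 ZF=0 PC=1
Step 2: PC=1 exec 'MOV B, 2'. After: A=2 B=2 C=0 D=0 ZF=0 PC=2
Step 3: PC=2 exec 'MOV C, A'. After: A=2 B=2 C=2 D=0 ZF=0 PC=3
Step 4: PC=3 exec 'SUB B, B'. After: A=2 B=0 C=2 D=0 ZF=1 PC=4
Step 5: PC=4 exec 'SUB A, 1'. After: A=1 B=0 C=2 D=0 ZF=0 PC=5
First time PC=5: C=2

2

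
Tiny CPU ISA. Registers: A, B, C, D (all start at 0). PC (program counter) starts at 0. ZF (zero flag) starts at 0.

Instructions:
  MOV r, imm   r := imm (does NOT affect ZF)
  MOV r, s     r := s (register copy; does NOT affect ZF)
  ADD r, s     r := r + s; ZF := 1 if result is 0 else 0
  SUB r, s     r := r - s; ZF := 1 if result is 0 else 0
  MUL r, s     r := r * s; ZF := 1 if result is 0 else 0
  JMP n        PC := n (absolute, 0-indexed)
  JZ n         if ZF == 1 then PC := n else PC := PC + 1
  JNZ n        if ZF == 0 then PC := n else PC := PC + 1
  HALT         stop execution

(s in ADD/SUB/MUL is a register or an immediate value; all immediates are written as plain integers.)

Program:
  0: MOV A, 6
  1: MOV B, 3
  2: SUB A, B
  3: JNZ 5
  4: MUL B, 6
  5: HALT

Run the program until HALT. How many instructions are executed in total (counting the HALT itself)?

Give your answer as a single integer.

Answer: 5

Derivation:
Step 1: PC=0 exec 'MOV A, 6'. After: A=6 B=0 C=0 D=0 ZF=0 PC=1
Step 2: PC=1 exec 'MOV B, 3'. After: A=6 B=3 C=0 D=0 ZF=0 PC=2
Step 3: PC=2 exec 'SUB A, B'. After: A=3 B=3 C=0 D=0 ZF=0 PC=3
Step 4: PC=3 exec 'JNZ 5'. After: A=3 B=3 C=0 D=0 ZF=0 PC=5
Step 5: PC=5 exec 'HALT'. After: A=3 B=3 C=0 D=0 ZF=0 PC=5 HALTED
Total instructions executed: 5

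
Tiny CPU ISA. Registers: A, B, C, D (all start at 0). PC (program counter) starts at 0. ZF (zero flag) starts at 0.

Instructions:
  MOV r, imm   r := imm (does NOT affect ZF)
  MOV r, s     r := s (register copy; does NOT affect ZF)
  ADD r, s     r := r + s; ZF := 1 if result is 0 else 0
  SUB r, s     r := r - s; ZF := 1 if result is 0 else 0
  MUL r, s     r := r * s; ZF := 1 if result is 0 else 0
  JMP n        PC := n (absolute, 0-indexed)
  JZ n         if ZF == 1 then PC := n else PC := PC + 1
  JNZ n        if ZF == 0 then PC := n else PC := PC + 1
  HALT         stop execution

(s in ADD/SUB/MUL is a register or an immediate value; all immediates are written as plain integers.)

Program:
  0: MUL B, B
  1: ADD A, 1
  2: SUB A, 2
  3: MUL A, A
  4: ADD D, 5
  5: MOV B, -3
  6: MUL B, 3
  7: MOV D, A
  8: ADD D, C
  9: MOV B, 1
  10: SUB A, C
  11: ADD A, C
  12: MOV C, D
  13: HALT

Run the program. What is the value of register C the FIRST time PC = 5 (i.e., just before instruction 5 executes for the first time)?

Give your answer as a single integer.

Step 1: PC=0 exec 'MUL B, B'. After: A=0 B=0 C=0 D=0 ZF=1 PC=1
Step 2: PC=1 exec 'ADD A, 1'. After: A=1 B=0 C=0 D=0 ZF=0 PC=2
Step 3: PC=2 exec 'SUB A, 2'. After: A=-1 B=0 C=0 D=0 ZF=0 PC=3
Step 4: PC=3 exec 'MUL A, A'. After: A=1 B=0 C=0 D=0 ZF=0 PC=4
Step 5: PC=4 exec 'ADD D, 5'. After: A=1 B=0 C=0 D=5 ZF=0 PC=5
First time PC=5: C=0

0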